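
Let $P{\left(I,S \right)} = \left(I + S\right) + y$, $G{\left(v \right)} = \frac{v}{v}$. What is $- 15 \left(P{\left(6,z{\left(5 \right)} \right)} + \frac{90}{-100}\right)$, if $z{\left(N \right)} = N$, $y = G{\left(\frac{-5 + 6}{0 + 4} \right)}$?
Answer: $- \frac{333}{2} \approx -166.5$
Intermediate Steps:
$G{\left(v \right)} = 1$
$y = 1$
$P{\left(I,S \right)} = 1 + I + S$ ($P{\left(I,S \right)} = \left(I + S\right) + 1 = 1 + I + S$)
$- 15 \left(P{\left(6,z{\left(5 \right)} \right)} + \frac{90}{-100}\right) = - 15 \left(\left(1 + 6 + 5\right) + \frac{90}{-100}\right) = - 15 \left(12 + 90 \left(- \frac{1}{100}\right)\right) = - 15 \left(12 - \frac{9}{10}\right) = \left(-15\right) \frac{111}{10} = - \frac{333}{2}$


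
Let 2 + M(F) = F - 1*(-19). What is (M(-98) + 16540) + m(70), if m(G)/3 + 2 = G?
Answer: 16663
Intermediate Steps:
M(F) = 17 + F (M(F) = -2 + (F - 1*(-19)) = -2 + (F + 19) = -2 + (19 + F) = 17 + F)
m(G) = -6 + 3*G
(M(-98) + 16540) + m(70) = ((17 - 98) + 16540) + (-6 + 3*70) = (-81 + 16540) + (-6 + 210) = 16459 + 204 = 16663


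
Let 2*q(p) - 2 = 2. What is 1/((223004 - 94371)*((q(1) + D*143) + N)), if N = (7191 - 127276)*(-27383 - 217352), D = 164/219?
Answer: 219/827906629698344195 ≈ 2.6452e-16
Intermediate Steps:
q(p) = 2 (q(p) = 1 + (1/2)*2 = 1 + 1 = 2)
D = 164/219 (D = 164*(1/219) = 164/219 ≈ 0.74886)
N = 29389002475 (N = -120085*(-244735) = 29389002475)
1/((223004 - 94371)*((q(1) + D*143) + N)) = 1/((223004 - 94371)*((2 + (164/219)*143) + 29389002475)) = 1/(128633*((2 + 23452/219) + 29389002475)) = 1/(128633*(23890/219 + 29389002475)) = 1/(128633*(6436191565915/219)) = 1/(827906629698344195/219) = 219/827906629698344195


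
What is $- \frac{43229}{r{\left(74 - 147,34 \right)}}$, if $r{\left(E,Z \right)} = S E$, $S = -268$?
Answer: $- \frac{43229}{19564} \approx -2.2096$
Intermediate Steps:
$r{\left(E,Z \right)} = - 268 E$
$- \frac{43229}{r{\left(74 - 147,34 \right)}} = - \frac{43229}{\left(-268\right) \left(74 - 147\right)} = - \frac{43229}{\left(-268\right) \left(-73\right)} = - \frac{43229}{19564}$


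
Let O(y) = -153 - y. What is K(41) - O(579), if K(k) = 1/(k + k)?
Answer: 60025/82 ≈ 732.01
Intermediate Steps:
K(k) = 1/(2*k)
K(41) - O(579) = (½)/41 - (-153 - 1*579) = (½)*(1/41) - (-153 - 579) = 1/82 - 1*(-732) = 1/82 + 732 = 60025/82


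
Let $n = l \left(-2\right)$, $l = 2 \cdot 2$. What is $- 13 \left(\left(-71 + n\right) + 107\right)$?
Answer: $-364$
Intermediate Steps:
$l = 4$
$n = -8$ ($n = 4 \left(-2\right) = -8$)
$- 13 \left(\left(-71 + n\right) + 107\right) = - 13 \left(\left(-71 - 8\right) + 107\right) = - 13 \left(-79 + 107\right) = \left(-13\right) 28 = -364$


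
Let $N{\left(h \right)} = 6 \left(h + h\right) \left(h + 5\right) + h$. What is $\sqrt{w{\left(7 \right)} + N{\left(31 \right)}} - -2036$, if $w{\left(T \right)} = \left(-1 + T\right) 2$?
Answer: $2036 + \sqrt{13435} \approx 2151.9$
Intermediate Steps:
$w{\left(T \right)} = -2 + 2 T$
$N{\left(h \right)} = h + 12 h \left(5 + h\right)$ ($N{\left(h \right)} = 6 \cdot 2 h \left(5 + h\right) + h = 12 h \left(5 + h\right) + h = h + 12 h \left(5 + h\right)$)
$\sqrt{w{\left(7 \right)} + N{\left(31 \right)}} - -2036 = \sqrt{\left(-2 + 2 \cdot 7\right) + 31 \left(61 + 12 \cdot 31\right)} - -2036 = \sqrt{\left(-2 + 14\right) + 31 \left(61 + 372\right)} + 2036 = \sqrt{12 + 31 \cdot 433} + 2036 = \sqrt{12 + 13423} + 2036 = \sqrt{13435} + 2036 = 2036 + \sqrt{13435}$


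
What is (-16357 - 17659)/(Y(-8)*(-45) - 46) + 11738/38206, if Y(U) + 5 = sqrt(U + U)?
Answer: -115937364763/1231016423 - 6122880*I/64441 ≈ -94.18 - 95.015*I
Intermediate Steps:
Y(U) = -5 + sqrt(2)*sqrt(U) (Y(U) = -5 + sqrt(U + U) = -5 + sqrt(2*U) = -5 + sqrt(2)*sqrt(U))
(-16357 - 17659)/(Y(-8)*(-45) - 46) + 11738/38206 = (-16357 - 17659)/((-5 + sqrt(2)*sqrt(-8))*(-45) - 46) + 11738/38206 = -34016/((-5 + sqrt(2)*(2*I*sqrt(2)))*(-45) - 46) + 11738*(1/38206) = -34016/((-5 + 4*I)*(-45) - 46) + 5869/19103 = -34016/((225 - 180*I) - 46) + 5869/19103 = -34016*(179 + 180*I)/64441 + 5869/19103 = 5869/19103 - 34016*(179 + 180*I)/64441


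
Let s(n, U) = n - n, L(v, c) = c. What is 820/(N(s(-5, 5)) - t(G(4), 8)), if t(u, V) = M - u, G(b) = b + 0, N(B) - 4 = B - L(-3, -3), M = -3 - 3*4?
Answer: 410/13 ≈ 31.538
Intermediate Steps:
s(n, U) = 0
M = -15 (M = -3 - 12 = -15)
N(B) = 7 + B (N(B) = 4 + (B - 1*(-3)) = 4 + (B + 3) = 4 + (3 + B) = 7 + B)
G(b) = b
t(u, V) = -15 - u
820/(N(s(-5, 5)) - t(G(4), 8)) = 820/((7 + 0) - (-15 - 1*4)) = 820/(7 - (-15 - 4)) = 820/(7 - 1*(-19)) = 820/(7 + 19) = 820/26 = 820*(1/26) = 410/13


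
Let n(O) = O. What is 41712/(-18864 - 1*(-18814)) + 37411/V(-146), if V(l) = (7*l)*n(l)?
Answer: -3111030197/3730300 ≈ -833.99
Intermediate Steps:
V(l) = 7*l² (V(l) = (7*l)*l = 7*l²)
41712/(-18864 - 1*(-18814)) + 37411/V(-146) = 41712/(-18864 - 1*(-18814)) + 37411/((7*(-146)²)) = 41712/(-18864 + 18814) + 37411/((7*21316)) = 41712/(-50) + 37411/149212 = 41712*(-1/50) + 37411*(1/149212) = -20856/25 + 37411/149212 = -3111030197/3730300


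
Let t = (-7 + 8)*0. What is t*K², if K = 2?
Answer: 0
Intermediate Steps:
t = 0 (t = 1*0 = 0)
t*K² = 0*2² = 0*4 = 0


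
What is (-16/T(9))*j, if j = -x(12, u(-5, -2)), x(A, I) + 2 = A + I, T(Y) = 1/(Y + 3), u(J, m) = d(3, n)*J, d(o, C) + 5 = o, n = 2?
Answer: 3840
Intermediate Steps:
d(o, C) = -5 + o
u(J, m) = -2*J (u(J, m) = (-5 + 3)*J = -2*J)
T(Y) = 1/(3 + Y)
x(A, I) = -2 + A + I (x(A, I) = -2 + (A + I) = -2 + A + I)
j = -20 (j = -(-2 + 12 - 2*(-5)) = -(-2 + 12 + 10) = -1*20 = -20)
(-16/T(9))*j = -16/(1/(3 + 9))*(-20) = -16/(1/12)*(-20) = -16/1/12*(-20) = -16*12*(-20) = -192*(-20) = 3840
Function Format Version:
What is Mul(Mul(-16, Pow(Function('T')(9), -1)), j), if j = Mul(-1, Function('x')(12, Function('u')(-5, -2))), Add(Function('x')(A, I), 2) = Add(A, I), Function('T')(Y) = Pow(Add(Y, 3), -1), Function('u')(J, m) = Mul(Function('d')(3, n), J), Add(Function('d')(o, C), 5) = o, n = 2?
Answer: 3840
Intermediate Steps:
Function('d')(o, C) = Add(-5, o)
Function('u')(J, m) = Mul(-2, J) (Function('u')(J, m) = Mul(Add(-5, 3), J) = Mul(-2, J))
Function('T')(Y) = Pow(Add(3, Y), -1)
Function('x')(A, I) = Add(-2, A, I) (Function('x')(A, I) = Add(-2, Add(A, I)) = Add(-2, A, I))
j = -20 (j = Mul(-1, Add(-2, 12, Mul(-2, -5))) = Mul(-1, Add(-2, 12, 10)) = Mul(-1, 20) = -20)
Mul(Mul(-16, Pow(Function('T')(9), -1)), j) = Mul(Mul(-16, Pow(Pow(Add(3, 9), -1), -1)), -20) = Mul(Mul(-16, Pow(Pow(12, -1), -1)), -20) = Mul(Mul(-16, Pow(Rational(1, 12), -1)), -20) = Mul(Mul(-16, 12), -20) = Mul(-192, -20) = 3840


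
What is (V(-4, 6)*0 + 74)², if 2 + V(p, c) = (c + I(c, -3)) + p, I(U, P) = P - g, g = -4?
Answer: 5476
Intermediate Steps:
I(U, P) = 4 + P (I(U, P) = P - 1*(-4) = P + 4 = 4 + P)
V(p, c) = -1 + c + p (V(p, c) = -2 + ((c + (4 - 3)) + p) = -2 + ((c + 1) + p) = -2 + ((1 + c) + p) = -2 + (1 + c + p) = -1 + c + p)
(V(-4, 6)*0 + 74)² = ((-1 + 6 - 4)*0 + 74)² = (1*0 + 74)² = (0 + 74)² = 74² = 5476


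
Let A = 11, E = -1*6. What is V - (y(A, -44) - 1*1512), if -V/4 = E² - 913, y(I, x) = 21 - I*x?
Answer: 4515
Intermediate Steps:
E = -6
y(I, x) = 21 - I*x
V = 3508 (V = -4*((-6)² - 913) = -4*(36 - 913) = -4*(-877) = 3508)
V - (y(A, -44) - 1*1512) = 3508 - ((21 - 1*11*(-44)) - 1*1512) = 3508 - ((21 + 484) - 1512) = 3508 - (505 - 1512) = 3508 - 1*(-1007) = 3508 + 1007 = 4515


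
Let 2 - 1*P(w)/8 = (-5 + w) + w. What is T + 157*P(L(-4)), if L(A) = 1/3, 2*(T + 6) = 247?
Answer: 48433/6 ≈ 8072.2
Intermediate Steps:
T = 235/2 (T = -6 + (½)*247 = -6 + 247/2 = 235/2 ≈ 117.50)
L(A) = ⅓
P(w) = 56 - 16*w (P(w) = 16 - 8*((-5 + w) + w) = 16 - 8*(-5 + 2*w) = 16 + (40 - 16*w) = 56 - 16*w)
T + 157*P(L(-4)) = 235/2 + 157*(56 - 16*⅓) = 235/2 + 157*(56 - 16/3) = 235/2 + 157*(152/3) = 235/2 + 23864/3 = 48433/6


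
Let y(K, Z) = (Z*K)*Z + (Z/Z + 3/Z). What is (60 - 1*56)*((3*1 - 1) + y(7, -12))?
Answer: 4043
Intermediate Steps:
y(K, Z) = 1 + 3/Z + K*Z**2 (y(K, Z) = (K*Z)*Z + (1 + 3/Z) = K*Z**2 + (1 + 3/Z) = 1 + 3/Z + K*Z**2)
(60 - 1*56)*((3*1 - 1) + y(7, -12)) = (60 - 1*56)*((3*1 - 1) + (3 - 12 + 7*(-12)**3)/(-12)) = (60 - 56)*((3 - 1) - (3 - 12 + 7*(-1728))/12) = 4*(2 - (3 - 12 - 12096)/12) = 4*(2 - 1/12*(-12105)) = 4*(2 + 4035/4) = 4*(4043/4) = 4043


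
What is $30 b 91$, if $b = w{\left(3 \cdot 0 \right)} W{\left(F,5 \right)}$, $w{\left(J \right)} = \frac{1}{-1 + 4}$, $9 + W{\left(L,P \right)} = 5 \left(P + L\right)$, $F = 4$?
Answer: $32760$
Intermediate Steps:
$W{\left(L,P \right)} = -9 + 5 L + 5 P$ ($W{\left(L,P \right)} = -9 + 5 \left(P + L\right) = -9 + 5 \left(L + P\right) = -9 + \left(5 L + 5 P\right) = -9 + 5 L + 5 P$)
$w{\left(J \right)} = \frac{1}{3}$
$b = 12$ ($b = \frac{-9 + 5 \cdot 4 + 5 \cdot 5}{3} = \frac{-9 + 20 + 25}{3} = \frac{1}{3} \cdot 36 = 12$)
$30 b 91 = 30 \cdot 12 \cdot 91 = 360 \cdot 91 = 32760$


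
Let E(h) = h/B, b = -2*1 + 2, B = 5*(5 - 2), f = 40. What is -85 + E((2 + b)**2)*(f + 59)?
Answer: -293/5 ≈ -58.600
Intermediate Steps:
B = 15 (B = 5*3 = 15)
b = 0 (b = -2 + 2 = 0)
E(h) = h/15
-85 + E((2 + b)**2)*(f + 59) = -85 + ((2 + 0)**2/15)*(40 + 59) = -85 + ((1/15)*2**2)*99 = -85 + ((1/15)*4)*99 = -85 + (4/15)*99 = -85 + 132/5 = -293/5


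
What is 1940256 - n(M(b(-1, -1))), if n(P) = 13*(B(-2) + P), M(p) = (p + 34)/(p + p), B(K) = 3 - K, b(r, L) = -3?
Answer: 11641549/6 ≈ 1.9403e+6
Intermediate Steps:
M(p) = (34 + p)/(2*p) (M(p) = (34 + p)/((2*p)) = (34 + p)*(1/(2*p)) = (34 + p)/(2*p))
n(P) = 65 + 13*P (n(P) = 13*((3 - 1*(-2)) + P) = 13*((3 + 2) + P) = 13*(5 + P) = 65 + 13*P)
1940256 - n(M(b(-1, -1))) = 1940256 - (65 + 13*((½)*(34 - 3)/(-3))) = 1940256 - (65 + 13*((½)*(-⅓)*31)) = 1940256 - (65 + 13*(-31/6)) = 1940256 - (65 - 403/6) = 1940256 - 1*(-13/6) = 1940256 + 13/6 = 11641549/6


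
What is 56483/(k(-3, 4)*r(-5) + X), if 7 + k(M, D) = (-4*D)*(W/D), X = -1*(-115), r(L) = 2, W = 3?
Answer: 8069/11 ≈ 733.54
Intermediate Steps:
X = 115
k(M, D) = -19 (k(M, D) = -7 + (-4*D)*(3/D) = -7 - 12 = -19)
56483/(k(-3, 4)*r(-5) + X) = 56483/(-19*2 + 115) = 56483/(-38 + 115) = 56483/77 = 56483*(1/77) = 8069/11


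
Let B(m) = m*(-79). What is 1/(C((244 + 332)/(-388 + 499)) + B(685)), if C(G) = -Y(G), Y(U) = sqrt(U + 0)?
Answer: -2002255/108352029133 + 8*sqrt(111)/108352029133 ≈ -1.8478e-5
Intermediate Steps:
B(m) = -79*m
Y(U) = sqrt(U)
C(G) = -sqrt(G)
1/(C((244 + 332)/(-388 + 499)) + B(685)) = 1/(-sqrt((244 + 332)/(-388 + 499)) - 79*685) = 1/(-sqrt(576/111) - 54115) = 1/(-sqrt(576*(1/111)) - 54115) = 1/(-sqrt(192/37) - 54115) = 1/(-8*sqrt(111)/37 - 54115) = 1/(-54115 - 8*sqrt(111)/37)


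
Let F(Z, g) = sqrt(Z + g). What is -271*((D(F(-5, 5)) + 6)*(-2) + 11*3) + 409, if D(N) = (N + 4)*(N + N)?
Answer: -5282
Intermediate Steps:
D(N) = 2*N*(4 + N) (D(N) = (4 + N)*(2*N) = 2*N*(4 + N))
-271*((D(F(-5, 5)) + 6)*(-2) + 11*3) + 409 = -271*((2*sqrt(-5 + 5)*(4 + sqrt(-5 + 5)) + 6)*(-2) + 11*3) + 409 = -271*((2*sqrt(0)*(4 + sqrt(0)) + 6)*(-2) + 33) + 409 = -271*((2*0*(4 + 0) + 6)*(-2) + 33) + 409 = -271*((2*0*4 + 6)*(-2) + 33) + 409 = -271*((0 + 6)*(-2) + 33) + 409 = -271*(6*(-2) + 33) + 409 = -271*(-12 + 33) + 409 = -271*21 + 409 = -5691 + 409 = -5282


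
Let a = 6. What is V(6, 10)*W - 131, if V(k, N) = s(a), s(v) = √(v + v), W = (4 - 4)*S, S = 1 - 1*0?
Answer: -131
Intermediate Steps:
S = 1 (S = 1 + 0 = 1)
W = 0 (W = (4 - 4)*1 = 0*1 = 0)
s(v) = √2*√v (s(v) = √(2*v) = √2*√v)
V(k, N) = 2*√3 (V(k, N) = √2*√6 = 2*√3)
V(6, 10)*W - 131 = (2*√3)*0 - 131 = 0 - 131 = -131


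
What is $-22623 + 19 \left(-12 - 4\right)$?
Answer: $-22927$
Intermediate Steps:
$-22623 + 19 \left(-12 - 4\right) = -22623 + 19 \left(-16\right) = -22623 - 304 = -22927$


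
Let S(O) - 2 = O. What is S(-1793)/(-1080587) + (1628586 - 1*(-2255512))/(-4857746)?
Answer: -2094202791220/2624608588451 ≈ -0.79791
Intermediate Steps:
S(O) = 2 + O
S(-1793)/(-1080587) + (1628586 - 1*(-2255512))/(-4857746) = (2 - 1793)/(-1080587) + (1628586 - 1*(-2255512))/(-4857746) = -1791*(-1/1080587) + (1628586 + 2255512)*(-1/4857746) = 1791/1080587 + 3884098*(-1/4857746) = 1791/1080587 - 1942049/2428873 = -2094202791220/2624608588451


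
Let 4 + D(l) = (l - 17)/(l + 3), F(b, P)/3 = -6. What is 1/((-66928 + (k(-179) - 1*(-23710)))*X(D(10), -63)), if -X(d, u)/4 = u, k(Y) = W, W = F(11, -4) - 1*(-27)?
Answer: -1/10888668 ≈ -9.1839e-8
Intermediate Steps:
F(b, P) = -18 (F(b, P) = 3*(-6) = -18)
W = 9 (W = -18 - 1*(-27) = -18 + 27 = 9)
k(Y) = 9
D(l) = -4 + (-17 + l)/(3 + l) (D(l) = -4 + (l - 17)/(l + 3) = -4 + (-17 + l)/(3 + l))
X(d, u) = -4*u
1/((-66928 + (k(-179) - 1*(-23710)))*X(D(10), -63)) = 1/((-66928 + (9 - 1*(-23710)))*((-4*(-63)))) = 1/((-66928 + (9 + 23710))*252) = (1/252)/(-66928 + 23719) = (1/252)/(-43209) = -1/43209*1/252 = -1/10888668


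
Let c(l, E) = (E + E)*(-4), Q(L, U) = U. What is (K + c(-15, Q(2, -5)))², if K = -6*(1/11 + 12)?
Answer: 128164/121 ≈ 1059.2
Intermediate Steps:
c(l, E) = -8*E (c(l, E) = (2*E)*(-4) = -8*E)
K = -798/11 (K = -6*(1/11 + 12) = -6*133/11 = -798/11 ≈ -72.545)
(K + c(-15, Q(2, -5)))² = (-798/11 - 8*(-5))² = (-798/11 + 40)² = (-358/11)² = 128164/121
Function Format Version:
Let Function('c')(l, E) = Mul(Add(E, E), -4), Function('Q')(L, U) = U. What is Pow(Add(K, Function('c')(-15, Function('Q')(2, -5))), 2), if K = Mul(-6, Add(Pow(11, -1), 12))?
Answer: Rational(128164, 121) ≈ 1059.2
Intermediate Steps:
Function('c')(l, E) = Mul(-8, E) (Function('c')(l, E) = Mul(Mul(2, E), -4) = Mul(-8, E))
K = Rational(-798, 11) (K = Mul(-6, Add(Rational(1, 11), 12)) = Mul(-6, Rational(133, 11)) = Rational(-798, 11) ≈ -72.545)
Pow(Add(K, Function('c')(-15, Function('Q')(2, -5))), 2) = Pow(Add(Rational(-798, 11), Mul(-8, -5)), 2) = Pow(Add(Rational(-798, 11), 40), 2) = Pow(Rational(-358, 11), 2) = Rational(128164, 121)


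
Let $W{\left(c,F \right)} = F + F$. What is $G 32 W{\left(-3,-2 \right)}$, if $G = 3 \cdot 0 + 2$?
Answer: $-256$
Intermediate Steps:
$W{\left(c,F \right)} = 2 F$
$G = 2$ ($G = 0 + 2 = 2$)
$G 32 W{\left(-3,-2 \right)} = 2 \cdot 32 \cdot 2 \left(-2\right) = 64 \left(-4\right) = -256$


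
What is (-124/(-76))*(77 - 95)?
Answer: -558/19 ≈ -29.368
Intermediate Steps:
(-124/(-76))*(77 - 95) = -124*(-1/76)*(-18) = (31/19)*(-18) = -558/19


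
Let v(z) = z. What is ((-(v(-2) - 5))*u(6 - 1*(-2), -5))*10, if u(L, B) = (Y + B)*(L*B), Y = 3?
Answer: 5600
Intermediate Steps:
u(L, B) = B*L*(3 + B) (u(L, B) = (3 + B)*(L*B) = (3 + B)*(B*L) = B*L*(3 + B))
((-(v(-2) - 5))*u(6 - 1*(-2), -5))*10 = ((-(-2 - 5))*(-5*(6 - 1*(-2))*(3 - 5)))*10 = ((-1*(-7))*(-5*(6 + 2)*(-2)))*10 = (7*(-5*8*(-2)))*10 = (7*80)*10 = 560*10 = 5600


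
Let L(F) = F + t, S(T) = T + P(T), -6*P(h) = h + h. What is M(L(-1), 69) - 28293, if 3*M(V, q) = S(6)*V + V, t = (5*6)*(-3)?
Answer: -85334/3 ≈ -28445.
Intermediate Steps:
t = -90 (t = 30*(-3) = -90)
P(h) = -h/3 (P(h) = -(h + h)/6 = -h/3)
S(T) = 2*T/3 (S(T) = T - T/3 = 2*T/3)
L(F) = -90 + F (L(F) = F - 90 = -90 + F)
M(V, q) = 5*V/3 (M(V, q) = (((⅔)*6)*V + V)/3 = (4*V + V)/3 = (5*V)/3 = 5*V/3)
M(L(-1), 69) - 28293 = 5*(-90 - 1)/3 - 28293 = (5/3)*(-91) - 28293 = -455/3 - 28293 = -85334/3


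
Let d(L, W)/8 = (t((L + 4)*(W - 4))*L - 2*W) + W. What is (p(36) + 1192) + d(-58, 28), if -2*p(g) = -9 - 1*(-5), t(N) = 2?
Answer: 42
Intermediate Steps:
d(L, W) = -8*W + 16*L (d(L, W) = 8*((2*L - 2*W) + W) = 8*((-2*W + 2*L) + W) = 8*(-W + 2*L) = -8*W + 16*L)
p(g) = 2 (p(g) = -(-9 - 1*(-5))/2 = -(-9 + 5)/2 = -½*(-4) = 2)
(p(36) + 1192) + d(-58, 28) = (2 + 1192) + (-8*28 + 16*(-58)) = 1194 + (-224 - 928) = 1194 - 1152 = 42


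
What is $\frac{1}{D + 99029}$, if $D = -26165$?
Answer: $\frac{1}{72864} \approx 1.3724 \cdot 10^{-5}$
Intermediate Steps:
$\frac{1}{D + 99029} = \frac{1}{-26165 + 99029} = \frac{1}{72864}$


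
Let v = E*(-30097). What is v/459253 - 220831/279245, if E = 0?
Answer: -220831/279245 ≈ -0.79081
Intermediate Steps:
v = 0 (v = 0*(-30097) = 0)
v/459253 - 220831/279245 = 0/459253 - 220831/279245 = 0*(1/459253) - 220831*1/279245 = 0 - 220831/279245 = -220831/279245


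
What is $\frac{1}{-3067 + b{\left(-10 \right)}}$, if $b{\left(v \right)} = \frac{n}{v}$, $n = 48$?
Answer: $- \frac{5}{15359} \approx -0.00032554$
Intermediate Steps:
$b{\left(v \right)} = \frac{48}{v}$
$\frac{1}{-3067 + b{\left(-10 \right)}} = \frac{1}{-3067 + \frac{48}{-10}} = \frac{1}{-3067 + 48 \left(- \frac{1}{10}\right)} = \frac{1}{-3067 - \frac{24}{5}} = \frac{1}{- \frac{15359}{5}} = - \frac{5}{15359}$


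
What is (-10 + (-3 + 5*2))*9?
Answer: -27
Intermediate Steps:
(-10 + (-3 + 5*2))*9 = (-10 + (-3 + 10))*9 = (-10 + 7)*9 = -3*9 = -27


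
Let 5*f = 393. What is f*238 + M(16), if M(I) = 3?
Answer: 93549/5 ≈ 18710.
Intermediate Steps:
f = 393/5 (f = (1/5)*393 = 393/5 ≈ 78.600)
f*238 + M(16) = (393/5)*238 + 3 = 93534/5 + 3 = 93549/5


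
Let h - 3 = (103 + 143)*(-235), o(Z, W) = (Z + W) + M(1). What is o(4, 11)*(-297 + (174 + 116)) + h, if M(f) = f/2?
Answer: -115831/2 ≈ -57916.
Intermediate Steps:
M(f) = f/2 (M(f) = f*(½) = f/2)
o(Z, W) = ½ + W + Z (o(Z, W) = (Z + W) + (½)*1 = (W + Z) + ½ = ½ + W + Z)
h = -57807 (h = 3 + (103 + 143)*(-235) = 3 + 246*(-235) = 3 - 57810 = -57807)
o(4, 11)*(-297 + (174 + 116)) + h = (½ + 11 + 4)*(-297 + (174 + 116)) - 57807 = 31*(-297 + 290)/2 - 57807 = (31/2)*(-7) - 57807 = -217/2 - 57807 = -115831/2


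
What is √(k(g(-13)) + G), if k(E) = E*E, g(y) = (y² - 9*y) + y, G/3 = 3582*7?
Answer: 3*√16639 ≈ 386.98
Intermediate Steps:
G = 75222 (G = 3*(3582*7) = 3*25074 = 75222)
g(y) = y² - 8*y
k(E) = E²
√(k(g(-13)) + G) = √((-13*(-8 - 13))² + 75222) = √((-13*(-21))² + 75222) = √(273² + 75222) = √(74529 + 75222) = √149751 = 3*√16639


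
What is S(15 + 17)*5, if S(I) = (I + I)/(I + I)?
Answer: 5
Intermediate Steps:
S(I) = 1 (S(I) = (2*I)/((2*I)) = (2*I)*(1/(2*I)) = 1)
S(15 + 17)*5 = 1*5 = 5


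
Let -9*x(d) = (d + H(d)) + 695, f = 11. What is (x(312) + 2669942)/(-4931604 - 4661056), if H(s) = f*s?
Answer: -24025039/86333940 ≈ -0.27828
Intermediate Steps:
H(s) = 11*s
x(d) = -695/9 - 4*d/3 (x(d) = -((d + 11*d) + 695)/9 = -(12*d + 695)/9 = -(695 + 12*d)/9 = -695/9 - 4*d/3)
(x(312) + 2669942)/(-4931604 - 4661056) = ((-695/9 - 4/3*312) + 2669942)/(-4931604 - 4661056) = ((-695/9 - 416) + 2669942)/(-9592660) = (-4439/9 + 2669942)*(-1/9592660) = (24025039/9)*(-1/9592660) = -24025039/86333940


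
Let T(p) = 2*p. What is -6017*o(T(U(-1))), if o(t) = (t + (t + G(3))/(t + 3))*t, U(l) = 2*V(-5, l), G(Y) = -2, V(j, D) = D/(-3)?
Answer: -1107128/117 ≈ -9462.6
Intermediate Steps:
V(j, D) = -D/3 (V(j, D) = D*(-⅓) = -D/3)
U(l) = -2*l/3 (U(l) = 2*(-l/3) = -2*l/3)
o(t) = t*(t + (-2 + t)/(3 + t)) (o(t) = (t + (t - 2)/(t + 3))*t = (t + (-2 + t)/(3 + t))*t = t*(t + (-2 + t)/(3 + t)))
-6017*o(T(U(-1))) = -6017*2*(-⅔*(-1))*(-2 + (2*(-⅔*(-1)))² + 4*(2*(-⅔*(-1))))/(3 + 2*(-⅔*(-1))) = -6017*2*(⅔)*(-2 + (2*(⅔))² + 4*(2*(⅔)))/(3 + 2*(⅔)) = -24068*(-2 + (4/3)² + 4*(4/3))/(3*(3 + 4/3)) = -24068*(-2 + 16/9 + 16/3)/(3*13/3) = -24068*3*46/(3*13*9) = -6017*184/117 = -1107128/117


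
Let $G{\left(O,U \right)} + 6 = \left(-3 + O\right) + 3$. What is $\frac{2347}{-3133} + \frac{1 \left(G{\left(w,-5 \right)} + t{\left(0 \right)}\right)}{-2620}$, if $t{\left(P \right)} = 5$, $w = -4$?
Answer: $- \frac{1226695}{1641692} \approx -0.74721$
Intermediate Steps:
$G{\left(O,U \right)} = -6 + O$ ($G{\left(O,U \right)} = -6 + \left(\left(-3 + O\right) + 3\right) = -6 + O$)
$\frac{2347}{-3133} + \frac{1 \left(G{\left(w,-5 \right)} + t{\left(0 \right)}\right)}{-2620} = \frac{2347}{-3133} + \frac{1 \left(\left(-6 - 4\right) + 5\right)}{-2620} = 2347 \left(- \frac{1}{3133}\right) + 1 \left(-10 + 5\right) \left(- \frac{1}{2620}\right) = - \frac{2347}{3133} + 1 \left(-5\right) \left(- \frac{1}{2620}\right) = - \frac{2347}{3133} - - \frac{1}{524} = - \frac{2347}{3133} + \frac{1}{524} = - \frac{1226695}{1641692}$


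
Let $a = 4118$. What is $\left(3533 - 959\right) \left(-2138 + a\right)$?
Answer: $5096520$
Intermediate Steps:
$\left(3533 - 959\right) \left(-2138 + a\right) = \left(3533 - 959\right) \left(-2138 + 4118\right) = 2574 \cdot 1980 = 5096520$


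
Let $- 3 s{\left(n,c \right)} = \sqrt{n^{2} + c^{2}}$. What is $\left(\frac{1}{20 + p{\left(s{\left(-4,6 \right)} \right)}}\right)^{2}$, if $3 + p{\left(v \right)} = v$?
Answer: $\frac{9}{\left(51 - 2 \sqrt{13}\right)^{2}} \approx 0.0046937$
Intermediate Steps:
$s{\left(n,c \right)} = - \frac{\sqrt{c^{2} + n^{2}}}{3}$ ($s{\left(n,c \right)} = - \frac{\sqrt{n^{2} + c^{2}}}{3} = - \frac{\sqrt{c^{2} + n^{2}}}{3}$)
$p{\left(v \right)} = -3 + v$
$\left(\frac{1}{20 + p{\left(s{\left(-4,6 \right)} \right)}}\right)^{2} = \left(\frac{1}{20 - \left(3 + \frac{\sqrt{6^{2} + \left(-4\right)^{2}}}{3}\right)}\right)^{2} = \left(\frac{1}{20 - \left(3 + \frac{\sqrt{36 + 16}}{3}\right)}\right)^{2} = \left(\frac{1}{20 - \left(3 + \frac{\sqrt{52}}{3}\right)}\right)^{2} = \left(\frac{1}{20 - \left(3 + \frac{2 \sqrt{13}}{3}\right)}\right)^{2} = \left(\frac{1}{17 - \frac{2 \sqrt{13}}{3}}\right)^{2} = \frac{1}{\left(17 - \frac{2 \sqrt{13}}{3}\right)^{2}}$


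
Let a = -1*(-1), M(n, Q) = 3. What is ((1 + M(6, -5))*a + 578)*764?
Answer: 444648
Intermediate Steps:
a = 1
((1 + M(6, -5))*a + 578)*764 = ((1 + 3)*1 + 578)*764 = (4*1 + 578)*764 = (4 + 578)*764 = 582*764 = 444648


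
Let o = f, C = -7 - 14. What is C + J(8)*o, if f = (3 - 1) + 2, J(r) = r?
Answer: 11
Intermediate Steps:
C = -21
f = 4 (f = 2 + 2 = 4)
o = 4
C + J(8)*o = -21 + 8*4 = -21 + 32 = 11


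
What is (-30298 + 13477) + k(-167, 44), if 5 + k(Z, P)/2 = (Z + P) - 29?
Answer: -17135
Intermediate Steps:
k(Z, P) = -68 + 2*P + 2*Z (k(Z, P) = -10 + 2*((Z + P) - 29) = -10 + 2*((P + Z) - 29) = -10 + 2*(-29 + P + Z) = -10 + (-58 + 2*P + 2*Z) = -68 + 2*P + 2*Z)
(-30298 + 13477) + k(-167, 44) = (-30298 + 13477) + (-68 + 2*44 + 2*(-167)) = -16821 + (-68 + 88 - 334) = -16821 - 314 = -17135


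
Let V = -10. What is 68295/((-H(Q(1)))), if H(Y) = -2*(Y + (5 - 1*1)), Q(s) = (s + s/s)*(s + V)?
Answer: -68295/28 ≈ -2439.1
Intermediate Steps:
Q(s) = (1 + s)*(-10 + s) (Q(s) = (s + s/s)*(s - 10) = (s + 1)*(-10 + s) = (1 + s)*(-10 + s))
H(Y) = -8 - 2*Y (H(Y) = -2*(Y + (5 - 1)) = -2*(Y + 4) = -2*(4 + Y) = -8 - 2*Y)
68295/((-H(Q(1)))) = 68295/((-(-8 - 2*(-10 + 1**2 - 9*1)))) = 68295/((-(-8 - 2*(-10 + 1 - 9)))) = 68295/((-(-8 - 2*(-18)))) = 68295/((-(-8 + 36))) = 68295/((-1*28)) = 68295/(-28) = 68295*(-1/28) = -68295/28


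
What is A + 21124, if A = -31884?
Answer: -10760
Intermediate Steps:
A + 21124 = -31884 + 21124 = -10760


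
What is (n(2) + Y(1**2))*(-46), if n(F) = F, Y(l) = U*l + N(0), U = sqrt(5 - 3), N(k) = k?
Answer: -92 - 46*sqrt(2) ≈ -157.05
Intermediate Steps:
U = sqrt(2) ≈ 1.4142
Y(l) = l*sqrt(2) (Y(l) = sqrt(2)*l + 0 = l*sqrt(2) + 0 = l*sqrt(2))
(n(2) + Y(1**2))*(-46) = (2 + 1**2*sqrt(2))*(-46) = (2 + 1*sqrt(2))*(-46) = (2 + sqrt(2))*(-46) = -92 - 46*sqrt(2)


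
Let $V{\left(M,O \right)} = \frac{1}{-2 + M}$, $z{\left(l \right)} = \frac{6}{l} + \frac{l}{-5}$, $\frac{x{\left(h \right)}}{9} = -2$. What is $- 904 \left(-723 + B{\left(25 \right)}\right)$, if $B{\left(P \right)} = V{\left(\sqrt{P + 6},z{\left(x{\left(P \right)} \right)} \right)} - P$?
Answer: $\frac{18255376}{27} - \frac{904 \sqrt{31}}{27} \approx 6.7594 \cdot 10^{5}$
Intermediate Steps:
$x{\left(h \right)} = -18$ ($x{\left(h \right)} = 9 \left(-2\right) = -18$)
$z{\left(l \right)} = \frac{6}{l} - \frac{l}{5}$ ($z{\left(l \right)} = \frac{6}{l} + l \left(- \frac{1}{5}\right) = \frac{6}{l} - \frac{l}{5}$)
$B{\left(P \right)} = \frac{1}{-2 + \sqrt{6 + P}} - P$ ($B{\left(P \right)} = \frac{1}{-2 + \sqrt{P + 6}} - P = \frac{1}{-2 + \sqrt{6 + P}} - P$)
$- 904 \left(-723 + B{\left(25 \right)}\right) = - 904 \left(-723 + \left(\frac{1}{-2 + \sqrt{6 + 25}} - 25\right)\right) = - 904 \left(-723 - \left(25 - \frac{1}{-2 + \sqrt{31}}\right)\right) = - 904 \left(-748 + \frac{1}{-2 + \sqrt{31}}\right) = 676192 - \frac{904}{-2 + \sqrt{31}}$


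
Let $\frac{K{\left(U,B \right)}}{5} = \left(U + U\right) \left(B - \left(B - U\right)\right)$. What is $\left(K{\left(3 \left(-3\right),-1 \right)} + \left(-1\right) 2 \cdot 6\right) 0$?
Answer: $0$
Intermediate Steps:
$K{\left(U,B \right)} = 10 U^{2}$ ($K{\left(U,B \right)} = 5 \left(U + U\right) \left(B - \left(B - U\right)\right) = 5 \cdot 2 U U = 5 \cdot 2 U^{2} = 10 U^{2}$)
$\left(K{\left(3 \left(-3\right),-1 \right)} + \left(-1\right) 2 \cdot 6\right) 0 = \left(10 \left(3 \left(-3\right)\right)^{2} + \left(-1\right) 2 \cdot 6\right) 0 = \left(10 \left(-9\right)^{2} - 12\right) 0 = \left(10 \cdot 81 - 12\right) 0 = \left(810 - 12\right) 0 = 798 \cdot 0 = 0$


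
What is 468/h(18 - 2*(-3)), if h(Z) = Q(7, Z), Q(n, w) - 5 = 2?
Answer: 468/7 ≈ 66.857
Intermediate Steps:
Q(n, w) = 7 (Q(n, w) = 5 + 2 = 7)
h(Z) = 7
468/h(18 - 2*(-3)) = 468/7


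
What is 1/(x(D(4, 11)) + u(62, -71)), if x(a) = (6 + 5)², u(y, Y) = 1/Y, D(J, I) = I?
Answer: 71/8590 ≈ 0.0082654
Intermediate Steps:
x(a) = 121 (x(a) = 11² = 121)
1/(x(D(4, 11)) + u(62, -71)) = 1/(121 + 1/(-71)) = 1/(121 - 1/71) = 1/(8590/71) = 71/8590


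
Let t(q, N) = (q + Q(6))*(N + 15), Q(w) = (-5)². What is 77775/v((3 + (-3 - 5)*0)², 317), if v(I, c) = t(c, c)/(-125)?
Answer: -3240625/37848 ≈ -85.622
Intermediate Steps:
Q(w) = 25
t(q, N) = (15 + N)*(25 + q) (t(q, N) = (q + 25)*(N + 15) = (25 + q)*(15 + N) = (15 + N)*(25 + q))
v(I, c) = -3 - 8*c/25 - c²/125 (v(I, c) = (375 + 15*c + 25*c + c*c)/(-125) = (375 + 15*c + 25*c + c²)*(-1/125) = (375 + c² + 40*c)*(-1/125) = -3 - 8*c/25 - c²/125)
77775/v((3 + (-3 - 5)*0)², 317) = 77775/(-3 - 8/25*317 - 1/125*317²) = 77775/(-3 - 2536/25 - 1/125*100489) = 77775/(-3 - 2536/25 - 100489/125) = 77775/(-113544/125) = 77775*(-125/113544) = -3240625/37848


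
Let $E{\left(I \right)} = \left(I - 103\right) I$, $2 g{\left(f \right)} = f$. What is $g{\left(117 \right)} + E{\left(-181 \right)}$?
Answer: $\frac{102925}{2} \approx 51463.0$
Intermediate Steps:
$g{\left(f \right)} = \frac{f}{2}$
$E{\left(I \right)} = I \left(-103 + I\right)$ ($E{\left(I \right)} = \left(I - 103\right) I = \left(-103 + I\right) I = I \left(-103 + I\right)$)
$g{\left(117 \right)} + E{\left(-181 \right)} = \frac{1}{2} \cdot 117 - 181 \left(-103 - 181\right) = \frac{117}{2} - -51404 = \frac{117}{2} + 51404 = \frac{102925}{2}$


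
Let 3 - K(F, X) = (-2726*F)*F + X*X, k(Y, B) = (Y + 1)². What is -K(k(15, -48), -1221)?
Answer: -177160298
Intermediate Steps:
k(Y, B) = (1 + Y)²
K(F, X) = 3 - X² + 2726*F² (K(F, X) = 3 - ((-2726*F)*F + X*X) = 3 - (-2726*F² + X²) = 3 - (X² - 2726*F²) = 3 + (-X² + 2726*F²) = 3 - X² + 2726*F²)
-K(k(15, -48), -1221) = -(3 - 1*(-1221)² + 2726*((1 + 15)²)²) = -(3 - 1*1490841 + 2726*(16²)²) = -(3 - 1490841 + 2726*256²) = -(3 - 1490841 + 2726*65536) = -(3 - 1490841 + 178651136) = -1*177160298 = -177160298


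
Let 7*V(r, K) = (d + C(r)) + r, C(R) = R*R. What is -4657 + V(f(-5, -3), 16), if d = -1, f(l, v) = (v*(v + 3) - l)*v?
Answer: -32390/7 ≈ -4627.1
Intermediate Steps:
C(R) = R²
f(l, v) = v*(-l + v*(3 + v)) (f(l, v) = (v*(3 + v) - l)*v = (-l + v*(3 + v))*v = v*(-l + v*(3 + v)))
V(r, K) = -⅐ + r/7 + r²/7 (V(r, K) = ((-1 + r²) + r)/7 = (-1 + r + r²)/7 = -⅐ + r/7 + r²/7)
-4657 + V(f(-5, -3), 16) = -4657 + (-⅐ + (-3*((-3)² - 1*(-5) + 3*(-3)))/7 + (-3*((-3)² - 1*(-5) + 3*(-3)))²/7) = -4657 + (-⅐ + (-3*(9 + 5 - 9))/7 + (-3*(9 + 5 - 9))²/7) = -4657 + (-⅐ + (-3*5)/7 + (-3*5)²/7) = -4657 + (-⅐ + (⅐)*(-15) + (⅐)*(-15)²) = -4657 + (-⅐ - 15/7 + (⅐)*225) = -4657 + (-⅐ - 15/7 + 225/7) = -4657 + 209/7 = -32390/7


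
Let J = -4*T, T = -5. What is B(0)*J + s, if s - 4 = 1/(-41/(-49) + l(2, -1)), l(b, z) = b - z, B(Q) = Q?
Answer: 801/188 ≈ 4.2606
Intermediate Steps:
J = 20 (J = -4*(-5) = 20)
s = 801/188 (s = 4 + 1/(-41/(-49) + (2 - 1*(-1))) = 4 + 1/(-41*(-1/49) + (2 + 1)) = 4 + 1/(41/49 + 3) = 4 + 1/(188/49) = 4 + 49/188 = 801/188 ≈ 4.2606)
B(0)*J + s = 0*20 + 801/188 = 0 + 801/188 = 801/188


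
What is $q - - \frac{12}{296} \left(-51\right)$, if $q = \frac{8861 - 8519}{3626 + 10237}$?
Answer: $- \frac{698577}{341954} \approx -2.0429$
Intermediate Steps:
$q = \frac{114}{4621}$ ($q = \frac{342}{13863} = 342 \cdot \frac{1}{13863} = \frac{114}{4621} \approx 0.02467$)
$q - - \frac{12}{296} \left(-51\right) = \frac{114}{4621} - - \frac{12}{296} \left(-51\right) = \frac{114}{4621} - \left(-12\right) \frac{1}{296} \left(-51\right) = \frac{114}{4621} - \left(- \frac{3}{74}\right) \left(-51\right) = \frac{114}{4621} - \frac{153}{74} = - \frac{698577}{341954}$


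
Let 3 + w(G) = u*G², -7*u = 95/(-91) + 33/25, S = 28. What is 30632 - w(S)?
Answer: 9966423/325 ≈ 30666.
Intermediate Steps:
u = -628/15925 (u = -(95/(-91) + 33/25)/7 = -(95*(-1/91) + 33*(1/25))/7 = -(-95/91 + 33/25)/7 = -⅐*628/2275 = -628/15925 ≈ -0.039435)
w(G) = -3 - 628*G²/15925
30632 - w(S) = 30632 - (-3 - 628/15925*28²) = 30632 - (-3 - 628/15925*784) = 30632 - (-3 - 10048/325) = 30632 - 1*(-11023/325) = 30632 + 11023/325 = 9966423/325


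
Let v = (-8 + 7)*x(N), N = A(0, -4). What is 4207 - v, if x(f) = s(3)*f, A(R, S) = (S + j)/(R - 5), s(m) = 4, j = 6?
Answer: 21027/5 ≈ 4205.4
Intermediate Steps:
A(R, S) = (6 + S)/(-5 + R) (A(R, S) = (S + 6)/(R - 5) = (6 + S)/(-5 + R))
N = -2/5 (N = (6 - 4)/(-5 + 0) = 2/(-5) = -1/5*2 = -2/5 ≈ -0.40000)
x(f) = 4*f
v = 8/5 (v = (-8 + 7)*(4*(-2/5)) = -1*(-8/5) = 8/5 ≈ 1.6000)
4207 - v = 4207 - 1*8/5 = 4207 - 8/5 = 21027/5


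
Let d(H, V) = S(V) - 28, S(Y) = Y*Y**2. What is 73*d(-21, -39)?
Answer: -4332331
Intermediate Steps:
S(Y) = Y**3
d(H, V) = -28 + V**3 (d(H, V) = V**3 - 28 = -28 + V**3)
73*d(-21, -39) = 73*(-28 + (-39)**3) = 73*(-28 - 59319) = 73*(-59347) = -4332331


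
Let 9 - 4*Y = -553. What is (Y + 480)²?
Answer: 1540081/4 ≈ 3.8502e+5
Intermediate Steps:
Y = 281/2 (Y = 9/4 - ¼*(-553) = 9/4 + 553/4 = 281/2 ≈ 140.50)
(Y + 480)² = (281/2 + 480)² = (1241/2)² = 1540081/4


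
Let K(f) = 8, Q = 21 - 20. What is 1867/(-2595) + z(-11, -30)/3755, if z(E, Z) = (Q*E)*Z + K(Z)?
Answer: -245339/389769 ≈ -0.62945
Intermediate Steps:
Q = 1
z(E, Z) = 8 + E*Z (z(E, Z) = (1*E)*Z + 8 = E*Z + 8 = 8 + E*Z)
1867/(-2595) + z(-11, -30)/3755 = 1867/(-2595) + (8 - 11*(-30))/3755 = 1867*(-1/2595) + (8 + 330)*(1/3755) = -1867/2595 + 338*(1/3755) = -1867/2595 + 338/3755 = -245339/389769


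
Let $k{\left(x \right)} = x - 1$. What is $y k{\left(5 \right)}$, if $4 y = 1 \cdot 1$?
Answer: $1$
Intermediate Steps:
$k{\left(x \right)} = -1 + x$ ($k{\left(x \right)} = x - 1 = -1 + x$)
$y = \frac{1}{4}$ ($y = \frac{1 \cdot 1}{4} = \frac{1}{4} \cdot 1 = \frac{1}{4} \approx 0.25$)
$y k{\left(5 \right)} = \frac{-1 + 5}{4} = \frac{1}{4} \cdot 4 = 1$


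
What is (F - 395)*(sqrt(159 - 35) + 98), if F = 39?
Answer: -34888 - 712*sqrt(31) ≈ -38852.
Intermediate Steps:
(F - 395)*(sqrt(159 - 35) + 98) = (39 - 395)*(sqrt(159 - 35) + 98) = -356*(sqrt(124) + 98) = -356*(2*sqrt(31) + 98) = -356*(98 + 2*sqrt(31)) = -34888 - 712*sqrt(31)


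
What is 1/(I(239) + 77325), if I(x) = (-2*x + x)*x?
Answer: 1/20204 ≈ 4.9495e-5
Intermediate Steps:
I(x) = -x² (I(x) = (-x)*x = -x²)
1/(I(239) + 77325) = 1/(-1*239² + 77325) = 1/(-1*57121 + 77325) = 1/(-57121 + 77325) = 1/20204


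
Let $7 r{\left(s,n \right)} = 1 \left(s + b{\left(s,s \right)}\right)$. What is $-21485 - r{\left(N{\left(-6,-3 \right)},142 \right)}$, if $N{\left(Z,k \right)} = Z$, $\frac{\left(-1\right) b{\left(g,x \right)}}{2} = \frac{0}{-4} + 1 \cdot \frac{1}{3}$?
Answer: $- \frac{451165}{21} \approx -21484.0$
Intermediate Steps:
$b{\left(g,x \right)} = - \frac{2}{3}$ ($b{\left(g,x \right)} = - 2 \left(\frac{0}{-4} + 1 \cdot \frac{1}{3}\right) = - 2 \left(0 \left(- \frac{1}{4}\right) + 1 \cdot \frac{1}{3}\right) = - 2 \left(0 + \frac{1}{3}\right) = \left(-2\right) \frac{1}{3} = - \frac{2}{3}$)
$r{\left(s,n \right)} = - \frac{2}{21} + \frac{s}{7}$ ($r{\left(s,n \right)} = \frac{1 \left(s - \frac{2}{3}\right)}{7} = \frac{1 \left(- \frac{2}{3} + s\right)}{7} = \frac{- \frac{2}{3} + s}{7} = - \frac{2}{21} + \frac{s}{7}$)
$-21485 - r{\left(N{\left(-6,-3 \right)},142 \right)} = -21485 - \left(- \frac{2}{21} + \frac{1}{7} \left(-6\right)\right) = -21485 - \left(- \frac{2}{21} - \frac{6}{7}\right) = -21485 - - \frac{20}{21} = -21485 + \frac{20}{21} = - \frac{451165}{21}$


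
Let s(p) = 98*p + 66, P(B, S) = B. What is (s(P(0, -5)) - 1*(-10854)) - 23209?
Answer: -12289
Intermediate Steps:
s(p) = 66 + 98*p
(s(P(0, -5)) - 1*(-10854)) - 23209 = ((66 + 98*0) - 1*(-10854)) - 23209 = ((66 + 0) + 10854) - 23209 = (66 + 10854) - 23209 = 10920 - 23209 = -12289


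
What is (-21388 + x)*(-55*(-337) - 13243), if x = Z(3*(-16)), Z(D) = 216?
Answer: -112042224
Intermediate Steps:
x = 216
(-21388 + x)*(-55*(-337) - 13243) = (-21388 + 216)*(-55*(-337) - 13243) = -21172*(18535 - 13243) = -21172*5292 = -112042224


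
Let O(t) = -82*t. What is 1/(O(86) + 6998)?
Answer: -1/54 ≈ -0.018519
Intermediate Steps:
1/(O(86) + 6998) = 1/(-82*86 + 6998) = 1/(-7052 + 6998) = 1/(-54) = -1/54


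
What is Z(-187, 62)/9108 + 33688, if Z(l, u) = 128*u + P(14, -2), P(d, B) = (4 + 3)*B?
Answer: 153419113/4554 ≈ 33689.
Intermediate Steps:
P(d, B) = 7*B
Z(l, u) = -14 + 128*u (Z(l, u) = 128*u + 7*(-2) = 128*u - 14 = -14 + 128*u)
Z(-187, 62)/9108 + 33688 = (-14 + 128*62)/9108 + 33688 = (-14 + 7936)*(1/9108) + 33688 = 7922*(1/9108) + 33688 = 3961/4554 + 33688 = 153419113/4554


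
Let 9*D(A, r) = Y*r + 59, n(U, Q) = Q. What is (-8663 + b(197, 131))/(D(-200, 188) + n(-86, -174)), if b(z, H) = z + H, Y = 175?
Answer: -75015/31393 ≈ -2.3895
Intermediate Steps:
b(z, H) = H + z
D(A, r) = 59/9 + 175*r/9 (D(A, r) = (175*r + 59)/9 = (59 + 175*r)/9 = 59/9 + 175*r/9)
(-8663 + b(197, 131))/(D(-200, 188) + n(-86, -174)) = (-8663 + (131 + 197))/((59/9 + (175/9)*188) - 174) = (-8663 + 328)/((59/9 + 32900/9) - 174) = -8335/(32959/9 - 174) = -8335/31393/9 = -8335*9/31393 = -75015/31393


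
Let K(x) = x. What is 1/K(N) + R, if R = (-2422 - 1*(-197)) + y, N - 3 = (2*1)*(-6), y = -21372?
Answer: -212374/9 ≈ -23597.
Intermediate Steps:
N = -9 (N = 3 + (2*1)*(-6) = 3 + 2*(-6) = 3 - 12 = -9)
R = -23597 (R = (-2422 - 1*(-197)) - 21372 = (-2422 + 197) - 21372 = -2225 - 21372 = -23597)
1/K(N) + R = 1/(-9) - 23597 = -1/9 - 23597 = -212374/9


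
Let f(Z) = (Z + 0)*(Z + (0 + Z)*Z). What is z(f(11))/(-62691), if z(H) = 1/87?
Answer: -1/5454117 ≈ -1.8335e-7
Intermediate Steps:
f(Z) = Z*(Z + Z**2) (f(Z) = Z*(Z + Z*Z) = Z*(Z + Z**2))
z(H) = 1/87
z(f(11))/(-62691) = (1/87)/(-62691) = (1/87)*(-1/62691) = -1/5454117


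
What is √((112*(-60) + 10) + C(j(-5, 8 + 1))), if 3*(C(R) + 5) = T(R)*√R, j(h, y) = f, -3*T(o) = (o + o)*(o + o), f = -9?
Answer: √(-6715 - 108*I) ≈ 0.659 - 81.948*I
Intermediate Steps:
T(o) = -4*o²/3 (T(o) = -(o + o)*(o + o)/3 = -2*o*2*o/3 = -4*o²/3)
j(h, y) = -9
C(R) = -5 - 4*R^(5/2)/9 (C(R) = -5 + ((-4*R²/3)*√R)/3 = -5 + (-4*R^(5/2)/3)/3 = -5 - 4*R^(5/2)/9)
√((112*(-60) + 10) + C(j(-5, 8 + 1))) = √((112*(-60) + 10) + (-5 - 108*I)) = √((-6720 + 10) + (-5 - 108*I)) = √(-6710 + (-5 - 108*I)) = √(-6715 - 108*I)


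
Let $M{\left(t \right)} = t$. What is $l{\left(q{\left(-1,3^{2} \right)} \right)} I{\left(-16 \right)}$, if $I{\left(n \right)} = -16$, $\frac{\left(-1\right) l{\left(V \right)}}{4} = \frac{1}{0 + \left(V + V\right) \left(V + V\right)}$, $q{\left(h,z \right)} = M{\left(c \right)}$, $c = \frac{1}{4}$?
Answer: $256$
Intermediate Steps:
$c = \frac{1}{4} \approx 0.25$
$q{\left(h,z \right)} = \frac{1}{4}$
$l{\left(V \right)} = - \frac{1}{V^{2}}$ ($l{\left(V \right)} = - \frac{4}{0 + \left(V + V\right) \left(V + V\right)} = - \frac{4}{0 + 2 V 2 V} = - \frac{4}{0 + 4 V^{2}} = - \frac{4}{4 V^{2}} = - 4 \frac{1}{4 V^{2}} = - \frac{1}{V^{2}}$)
$l{\left(q{\left(-1,3^{2} \right)} \right)} I{\left(-16 \right)} = - \frac{1}{(\frac{1}{4})^{2}} \left(-16\right) = \left(-1\right) 16 \left(-16\right) = \left(-16\right) \left(-16\right) = 256$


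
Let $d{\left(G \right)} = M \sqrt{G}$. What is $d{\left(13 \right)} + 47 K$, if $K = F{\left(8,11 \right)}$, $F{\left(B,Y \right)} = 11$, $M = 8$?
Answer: $517 + 8 \sqrt{13} \approx 545.84$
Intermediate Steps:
$K = 11$
$d{\left(G \right)} = 8 \sqrt{G}$
$d{\left(13 \right)} + 47 K = 8 \sqrt{13} + 47 \cdot 11 = 8 \sqrt{13} + 517 = 517 + 8 \sqrt{13}$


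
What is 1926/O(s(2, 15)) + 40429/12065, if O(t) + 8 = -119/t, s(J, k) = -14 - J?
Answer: -41270131/12065 ≈ -3420.6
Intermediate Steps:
O(t) = -8 - 119/t
1926/O(s(2, 15)) + 40429/12065 = 1926/(-8 - 119/(-14 - 1*2)) + 40429/12065 = 1926/(-8 - 119/(-14 - 2)) + 40429*(1/12065) = 1926/(-8 - 119/(-16)) + 40429/12065 = 1926/(-8 - 119*(-1/16)) + 40429/12065 = 1926/(-8 + 119/16) + 40429/12065 = 1926/(-9/16) + 40429/12065 = 1926*(-16/9) + 40429/12065 = -3424 + 40429/12065 = -41270131/12065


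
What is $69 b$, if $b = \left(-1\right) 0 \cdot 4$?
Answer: $0$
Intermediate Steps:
$b = 0$ ($b = 0 \cdot 4 = 0$)
$69 b = 69 \cdot 0 = 0$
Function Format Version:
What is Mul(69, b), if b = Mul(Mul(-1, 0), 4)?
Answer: 0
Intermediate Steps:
b = 0 (b = Mul(0, 4) = 0)
Mul(69, b) = Mul(69, 0) = 0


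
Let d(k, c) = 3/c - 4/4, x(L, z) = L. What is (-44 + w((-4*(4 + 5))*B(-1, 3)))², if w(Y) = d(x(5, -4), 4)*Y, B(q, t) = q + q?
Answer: 3844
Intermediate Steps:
B(q, t) = 2*q
d(k, c) = -1 + 3/c (d(k, c) = 3/c - 4*¼ = 3/c - 1 = -1 + 3/c)
w(Y) = -Y/4 (w(Y) = ((3 - 1*4)/4)*Y = ((3 - 4)/4)*Y = ((¼)*(-1))*Y = -Y/4)
(-44 + w((-4*(4 + 5))*B(-1, 3)))² = (-44 - (-4*(4 + 5))*2*(-1)/4)² = (-44 - (-4*9)*(-2)/4)² = (-44 - (-9)*(-2))² = (-44 - ¼*72)² = (-44 - 18)² = (-62)² = 3844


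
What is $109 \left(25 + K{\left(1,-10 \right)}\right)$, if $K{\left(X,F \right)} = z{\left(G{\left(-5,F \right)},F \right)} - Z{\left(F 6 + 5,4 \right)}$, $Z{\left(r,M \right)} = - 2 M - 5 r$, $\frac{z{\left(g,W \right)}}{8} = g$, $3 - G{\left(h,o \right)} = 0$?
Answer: $-23762$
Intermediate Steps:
$G{\left(h,o \right)} = 3$ ($G{\left(h,o \right)} = 3 - 0 = 3 + 0 = 3$)
$z{\left(g,W \right)} = 8 g$
$Z{\left(r,M \right)} = - 5 r - 2 M$
$K{\left(X,F \right)} = 57 + 30 F$ ($K{\left(X,F \right)} = 8 \cdot 3 - \left(- 5 \left(F 6 + 5\right) - 8\right) = 24 - \left(- 5 \left(6 F + 5\right) - 8\right) = 24 - \left(- 5 \left(5 + 6 F\right) - 8\right) = 24 - \left(\left(-25 - 30 F\right) - 8\right) = 24 - \left(-33 - 30 F\right) = 24 + \left(33 + 30 F\right) = 57 + 30 F$)
$109 \left(25 + K{\left(1,-10 \right)}\right) = 109 \left(25 + \left(57 + 30 \left(-10\right)\right)\right) = 109 \left(25 + \left(57 - 300\right)\right) = 109 \left(25 - 243\right) = 109 \left(-218\right) = -23762$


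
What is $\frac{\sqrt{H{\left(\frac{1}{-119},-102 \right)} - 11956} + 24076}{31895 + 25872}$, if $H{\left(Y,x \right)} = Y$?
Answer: $\frac{24076}{57767} + \frac{9 i \sqrt{2090235}}{6874273} \approx 0.41678 + 0.0018928 i$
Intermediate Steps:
$\frac{\sqrt{H{\left(\frac{1}{-119},-102 \right)} - 11956} + 24076}{31895 + 25872} = \frac{\sqrt{\frac{1}{-119} - 11956} + 24076}{31895 + 25872} = \frac{\sqrt{- \frac{1}{119} - 11956} + 24076}{57767} = \left(\sqrt{- \frac{1422765}{119}} + 24076\right) \frac{1}{57767} = \left(\frac{9 i \sqrt{2090235}}{119} + 24076\right) \frac{1}{57767} = \left(24076 + \frac{9 i \sqrt{2090235}}{119}\right) \frac{1}{57767} = \frac{24076}{57767} + \frac{9 i \sqrt{2090235}}{6874273}$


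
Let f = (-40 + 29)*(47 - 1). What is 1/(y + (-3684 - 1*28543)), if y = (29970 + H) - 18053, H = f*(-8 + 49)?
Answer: -1/41056 ≈ -2.4357e-5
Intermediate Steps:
f = -506 (f = -11*46 = -506)
H = -20746 (H = -506*(-8 + 49) = -506*41 = -20746)
y = -8829 (y = (29970 - 20746) - 18053 = 9224 - 18053 = -8829)
1/(y + (-3684 - 1*28543)) = 1/(-8829 + (-3684 - 1*28543)) = 1/(-8829 + (-3684 - 28543)) = 1/(-8829 - 32227) = 1/(-41056) = -1/41056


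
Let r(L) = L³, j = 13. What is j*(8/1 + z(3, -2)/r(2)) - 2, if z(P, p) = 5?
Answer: 881/8 ≈ 110.13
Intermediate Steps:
j*(8/1 + z(3, -2)/r(2)) - 2 = 13*(8/1 + 5/(2³)) - 2 = 13*(8*1 + 5/8) - 2 = 13*(8 + 5*(⅛)) - 2 = 13*(8 + 5/8) - 2 = 13*(69/8) - 2 = 897/8 - 2 = 881/8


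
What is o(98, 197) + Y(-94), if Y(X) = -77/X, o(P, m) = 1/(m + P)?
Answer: 22809/27730 ≈ 0.82254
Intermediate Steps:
o(P, m) = 1/(P + m)
o(98, 197) + Y(-94) = 1/(98 + 197) - 77/(-94) = 1/295 - 77*(-1/94) = 1/295 + 77/94 = 22809/27730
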